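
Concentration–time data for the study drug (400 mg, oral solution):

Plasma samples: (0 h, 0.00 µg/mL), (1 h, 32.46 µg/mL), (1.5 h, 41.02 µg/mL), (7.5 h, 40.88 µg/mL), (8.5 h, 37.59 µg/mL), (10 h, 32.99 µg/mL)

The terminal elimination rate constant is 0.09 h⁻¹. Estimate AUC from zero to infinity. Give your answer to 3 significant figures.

AUC = 739 µg/mL·h

Trapezoidal AUC_0→10:
  [0→1]: (0.00+32.46)/2 × 1 = 16.23
  [1→1.5]: (32.46+41.02)/2 × 0.5 = 18.37
  [1.5→7.5]: (41.02+40.88)/2 × 6 = 245.7
  [7.5→8.5]: (40.88+37.59)/2 × 1 = 39.235
  [8.5→10]: (37.59+32.99)/2 × 1.5 = 52.935
  Sum = 372.47 µg/mL·h
Extrapolated tail: C_last / k_e = 32.99 / 0.09 = 366.556
AUC_0→∞ = 372.47 + 366.556 = 739.026 µg/mL·h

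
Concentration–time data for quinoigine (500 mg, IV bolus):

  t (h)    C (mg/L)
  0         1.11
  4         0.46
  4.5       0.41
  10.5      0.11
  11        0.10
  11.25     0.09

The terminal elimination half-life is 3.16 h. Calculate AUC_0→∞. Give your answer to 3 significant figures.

AUC = 5.40 mg/L·h

Trapezoidal AUC_0→11.25:
  [0→4]: (1.11+0.46)/2 × 4 = 3.14
  [4→4.5]: (0.46+0.41)/2 × 0.5 = 0.2175
  [4.5→10.5]: (0.41+0.11)/2 × 6 = 1.56
  [10.5→11]: (0.11+0.10)/2 × 0.5 = 0.0525
  [11→11.25]: (0.10+0.09)/2 × 0.25 = 0.02375
  Sum = 4.99375 mg/L·h
k_e = ln2 / t½ = 0.693147 / 3.16 = 0.2194 h^-1
Extrapolated tail: C_last / k_e = 0.09 / 0.2194 = 0.410
AUC_0→∞ = 4.99375 + 0.410 = 5.40375 mg/L·h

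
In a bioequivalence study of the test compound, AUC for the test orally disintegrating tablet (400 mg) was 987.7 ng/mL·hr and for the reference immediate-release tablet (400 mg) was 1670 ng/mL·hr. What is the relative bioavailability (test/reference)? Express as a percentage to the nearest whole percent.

F_rel = (AUC_test/D_test) / (AUC_ref/D_ref)
      = (987.7/400) / (1670/400)
      = 2.46925 / 4.175 = 0.5914 = 59.14%

F_rel = 59%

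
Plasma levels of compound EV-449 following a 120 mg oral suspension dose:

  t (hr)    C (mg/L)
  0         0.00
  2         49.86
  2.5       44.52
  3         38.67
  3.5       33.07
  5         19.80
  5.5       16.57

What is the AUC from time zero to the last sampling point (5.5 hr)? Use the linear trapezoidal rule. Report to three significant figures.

AUC = 161 mg/L·hr

Trapezoidal AUC_0→5.5:
  [0→2]: (0.00+49.86)/2 × 2 = 49.86
  [2→2.5]: (49.86+44.52)/2 × 0.5 = 23.595
  [2.5→3]: (44.52+38.67)/2 × 0.5 = 20.7975
  [3→3.5]: (38.67+33.07)/2 × 0.5 = 17.935
  [3.5→5]: (33.07+19.80)/2 × 1.5 = 39.6525
  [5→5.5]: (19.80+16.57)/2 × 0.5 = 9.0925
  Sum = 160.9325 mg/L·hr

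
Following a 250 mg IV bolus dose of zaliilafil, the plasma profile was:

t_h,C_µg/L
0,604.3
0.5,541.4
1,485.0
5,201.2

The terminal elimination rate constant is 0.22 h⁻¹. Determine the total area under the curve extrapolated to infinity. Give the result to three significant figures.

AUC = 2830 µg/L·h

Trapezoidal AUC_0→5:
  [0→0.5]: (604.3+541.4)/2 × 0.5 = 286.425
  [0.5→1]: (541.4+485.0)/2 × 0.5 = 256.6
  [1→5]: (485.0+201.2)/2 × 4 = 1372.4
  Sum = 1915.425 µg/L·h
Extrapolated tail: C_last / k_e = 201.2 / 0.22 = 914.545
AUC_0→∞ = 1915.425 + 914.545 = 2829.97 µg/L·h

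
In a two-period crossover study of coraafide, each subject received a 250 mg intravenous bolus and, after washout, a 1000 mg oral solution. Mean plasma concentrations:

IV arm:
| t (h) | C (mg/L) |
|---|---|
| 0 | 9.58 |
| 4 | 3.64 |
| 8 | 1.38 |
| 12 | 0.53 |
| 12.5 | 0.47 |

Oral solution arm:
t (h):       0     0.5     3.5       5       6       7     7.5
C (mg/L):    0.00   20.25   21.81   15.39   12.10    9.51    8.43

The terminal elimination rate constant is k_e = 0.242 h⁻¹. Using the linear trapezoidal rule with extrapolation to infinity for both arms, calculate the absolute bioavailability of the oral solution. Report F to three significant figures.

Trapezoidal AUC_0→12.5 (IV):
  [0→4]: (9.58+3.64)/2 × 4 = 26.44
  [4→8]: (3.64+1.38)/2 × 4 = 10.04
  [8→12]: (1.38+0.53)/2 × 4 = 3.82
  [12→12.5]: (0.53+0.47)/2 × 0.5 = 0.25
  Sum = 40.55 mg/L·h
IV tail: 0.47/0.242 = 1.942; AUC_iv,0→∞ = 40.55 + 1.942 = 42.492 mg/L·h
Trapezoidal AUC_0→7.5 (oral solution):
  [0→0.5]: (0.00+20.25)/2 × 0.5 = 5.0625
  [0.5→3.5]: (20.25+21.81)/2 × 3 = 63.09
  [3.5→5]: (21.81+15.39)/2 × 1.5 = 27.9
  [5→6]: (15.39+12.10)/2 × 1 = 13.745
  [6→7]: (12.10+9.51)/2 × 1 = 10.805
  [7→7.5]: (9.51+8.43)/2 × 0.5 = 4.485
  Sum = 125.0875 mg/L·h
oral solution tail: 8.43/0.242 = 34.835; AUC_ev,0→∞ = 125.0875 + 34.835 = 159.9225 mg/L·h
F = (AUC_ev/D_ev)/(AUC_iv/D_iv) = (159.9225/1000)/(42.492/250) = 0.1599225/0.169968 = 0.9409

F = 0.941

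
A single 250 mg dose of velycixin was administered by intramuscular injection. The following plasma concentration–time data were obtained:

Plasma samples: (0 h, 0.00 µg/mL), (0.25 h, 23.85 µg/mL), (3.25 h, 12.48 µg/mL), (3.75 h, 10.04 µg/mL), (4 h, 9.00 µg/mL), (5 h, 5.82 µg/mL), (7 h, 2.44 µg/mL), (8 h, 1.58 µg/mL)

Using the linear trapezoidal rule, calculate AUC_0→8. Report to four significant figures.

AUC = 83.17 µg/mL·h

Trapezoidal AUC_0→8:
  [0→0.25]: (0.00+23.85)/2 × 0.25 = 2.98125
  [0.25→3.25]: (23.85+12.48)/2 × 3 = 54.495
  [3.25→3.75]: (12.48+10.04)/2 × 0.5 = 5.63
  [3.75→4]: (10.04+9.00)/2 × 0.25 = 2.38
  [4→5]: (9.00+5.82)/2 × 1 = 7.41
  [5→7]: (5.82+2.44)/2 × 2 = 8.26
  [7→8]: (2.44+1.58)/2 × 1 = 2.01
  Sum = 83.16625 µg/mL·h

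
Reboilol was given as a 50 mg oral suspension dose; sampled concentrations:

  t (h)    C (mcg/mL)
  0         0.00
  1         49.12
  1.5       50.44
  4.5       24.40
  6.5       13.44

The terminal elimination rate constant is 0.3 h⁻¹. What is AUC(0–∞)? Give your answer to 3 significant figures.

AUC = 244 mcg/mL·h

Trapezoidal AUC_0→6.5:
  [0→1]: (0.00+49.12)/2 × 1 = 24.56
  [1→1.5]: (49.12+50.44)/2 × 0.5 = 24.89
  [1.5→4.5]: (50.44+24.40)/2 × 3 = 112.26
  [4.5→6.5]: (24.40+13.44)/2 × 2 = 37.84
  Sum = 199.55 mcg/mL·h
Extrapolated tail: C_last / k_e = 13.44 / 0.3 = 44.800
AUC_0→∞ = 199.55 + 44.800 = 244.35 mcg/mL·h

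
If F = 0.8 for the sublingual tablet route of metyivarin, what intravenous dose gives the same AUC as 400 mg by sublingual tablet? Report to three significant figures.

D_iv = 320 mg

Systemic exposure from an extravascular dose = F × D_ev, so the equivalent IV dose is F × D_ev.
D_iv = F × D_ev = 0.8 × 400 = 320 mg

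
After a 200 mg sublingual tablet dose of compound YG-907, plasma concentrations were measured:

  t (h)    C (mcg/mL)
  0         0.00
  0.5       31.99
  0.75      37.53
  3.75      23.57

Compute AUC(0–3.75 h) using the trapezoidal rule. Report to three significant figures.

Trapezoidal AUC_0→3.75:
  [0→0.5]: (0.00+31.99)/2 × 0.5 = 7.9975
  [0.5→0.75]: (31.99+37.53)/2 × 0.25 = 8.69
  [0.75→3.75]: (37.53+23.57)/2 × 3 = 91.65
  Sum = 108.3375 mcg/mL·h

AUC = 108 mcg/mL·h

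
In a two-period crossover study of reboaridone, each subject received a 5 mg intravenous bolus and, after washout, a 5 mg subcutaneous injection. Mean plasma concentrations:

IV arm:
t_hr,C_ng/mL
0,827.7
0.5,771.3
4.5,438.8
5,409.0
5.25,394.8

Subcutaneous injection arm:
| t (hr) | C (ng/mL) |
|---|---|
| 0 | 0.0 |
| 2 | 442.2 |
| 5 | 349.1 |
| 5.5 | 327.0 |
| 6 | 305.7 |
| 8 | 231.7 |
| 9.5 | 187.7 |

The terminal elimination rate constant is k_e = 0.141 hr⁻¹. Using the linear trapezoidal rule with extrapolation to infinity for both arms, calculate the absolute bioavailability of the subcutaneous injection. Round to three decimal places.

F = 0.698

Trapezoidal AUC_0→5.25 (IV):
  [0→0.5]: (827.7+771.3)/2 × 0.5 = 399.75
  [0.5→4.5]: (771.3+438.8)/2 × 4 = 2420.2
  [4.5→5]: (438.8+409.0)/2 × 0.5 = 211.95
  [5→5.25]: (409.0+394.8)/2 × 0.25 = 100.475
  Sum = 3132.375 ng/mL·hr
IV tail: 394.8/0.141 = 2800.000; AUC_iv,0→∞ = 3132.375 + 2800.000 = 5932.375 ng/mL·hr
Trapezoidal AUC_0→9.5 (subcutaneous injection):
  [0→2]: (0.0+442.2)/2 × 2 = 442.2
  [2→5]: (442.2+349.1)/2 × 3 = 1186.95
  [5→5.5]: (349.1+327.0)/2 × 0.5 = 169.025
  [5.5→6]: (327.0+305.7)/2 × 0.5 = 158.175
  [6→8]: (305.7+231.7)/2 × 2 = 537.4
  [8→9.5]: (231.7+187.7)/2 × 1.5 = 314.55
  Sum = 2808.3 ng/mL·hr
subcutaneous injection tail: 187.7/0.141 = 1331.206; AUC_ev,0→∞ = 2808.3 + 1331.206 = 4139.506 ng/mL·hr
F = (AUC_ev/D_ev)/(AUC_iv/D_iv) = (4139.506/5)/(5932.375/5) = 827.9012/1186.475 = 0.6978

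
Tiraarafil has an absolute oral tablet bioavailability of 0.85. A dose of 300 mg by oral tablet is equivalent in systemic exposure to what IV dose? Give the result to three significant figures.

D_iv = 255 mg

Systemic exposure from an extravascular dose = F × D_ev, so the equivalent IV dose is F × D_ev.
D_iv = F × D_ev = 0.85 × 300 = 255 mg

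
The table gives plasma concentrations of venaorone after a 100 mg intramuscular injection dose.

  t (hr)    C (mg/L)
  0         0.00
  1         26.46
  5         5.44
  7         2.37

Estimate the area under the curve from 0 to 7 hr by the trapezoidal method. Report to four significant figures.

AUC = 84.84 mg/L·hr

Trapezoidal AUC_0→7:
  [0→1]: (0.00+26.46)/2 × 1 = 13.23
  [1→5]: (26.46+5.44)/2 × 4 = 63.8
  [5→7]: (5.44+2.37)/2 × 2 = 7.81
  Sum = 84.84 mg/L·hr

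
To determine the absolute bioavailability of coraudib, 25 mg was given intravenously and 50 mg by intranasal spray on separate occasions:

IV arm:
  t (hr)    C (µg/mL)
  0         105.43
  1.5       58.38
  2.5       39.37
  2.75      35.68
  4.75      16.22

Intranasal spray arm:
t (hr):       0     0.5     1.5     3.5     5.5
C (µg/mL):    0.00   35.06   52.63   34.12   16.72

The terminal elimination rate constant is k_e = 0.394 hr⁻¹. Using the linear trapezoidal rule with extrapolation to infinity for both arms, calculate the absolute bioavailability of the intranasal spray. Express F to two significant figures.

Trapezoidal AUC_0→4.75 (IV):
  [0→1.5]: (105.43+58.38)/2 × 1.5 = 122.8575
  [1.5→2.5]: (58.38+39.37)/2 × 1 = 48.875
  [2.5→2.75]: (39.37+35.68)/2 × 0.25 = 9.38125
  [2.75→4.75]: (35.68+16.22)/2 × 2 = 51.9
  Sum = 233.01375 µg/mL·hr
IV tail: 16.22/0.394 = 41.168; AUC_iv,0→∞ = 233.01375 + 41.168 = 274.18175 µg/mL·hr
Trapezoidal AUC_0→5.5 (intranasal spray):
  [0→0.5]: (0.00+35.06)/2 × 0.5 = 8.765
  [0.5→1.5]: (35.06+52.63)/2 × 1 = 43.845
  [1.5→3.5]: (52.63+34.12)/2 × 2 = 86.75
  [3.5→5.5]: (34.12+16.72)/2 × 2 = 50.84
  Sum = 190.2 µg/mL·hr
intranasal spray tail: 16.72/0.394 = 42.437; AUC_ev,0→∞ = 190.2 + 42.437 = 232.637 µg/mL·hr
F = (AUC_ev/D_ev)/(AUC_iv/D_iv) = (232.637/50)/(274.18175/25) = 4.65274/10.96727 = 0.4242

F = 0.42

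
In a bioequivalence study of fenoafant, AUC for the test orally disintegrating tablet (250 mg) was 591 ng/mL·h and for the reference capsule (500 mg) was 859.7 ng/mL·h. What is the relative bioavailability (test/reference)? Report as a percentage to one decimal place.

F_rel = (AUC_test/D_test) / (AUC_ref/D_ref)
      = (591/250) / (859.7/500)
      = 2.364 / 1.7194 = 1.3749 = 137.49%

F_rel = 137.5%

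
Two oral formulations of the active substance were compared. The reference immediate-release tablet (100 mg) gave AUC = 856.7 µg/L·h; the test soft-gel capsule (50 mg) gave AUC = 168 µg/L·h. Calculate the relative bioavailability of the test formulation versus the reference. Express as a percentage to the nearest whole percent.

F_rel = (AUC_test/D_test) / (AUC_ref/D_ref)
      = (168/50) / (856.7/100)
      = 3.36 / 8.567 = 0.3922 = 39.22%

F_rel = 39%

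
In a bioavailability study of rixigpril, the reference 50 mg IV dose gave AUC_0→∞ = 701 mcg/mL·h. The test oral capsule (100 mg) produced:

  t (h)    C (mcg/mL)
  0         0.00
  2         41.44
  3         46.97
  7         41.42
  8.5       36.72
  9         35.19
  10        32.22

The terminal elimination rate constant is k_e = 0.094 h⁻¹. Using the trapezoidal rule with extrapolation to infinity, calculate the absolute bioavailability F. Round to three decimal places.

F = 0.510

Trapezoidal AUC_0→10 (oral capsule):
  [0→2]: (0.00+41.44)/2 × 2 = 41.44
  [2→3]: (41.44+46.97)/2 × 1 = 44.205
  [3→7]: (46.97+41.42)/2 × 4 = 176.78
  [7→8.5]: (41.42+36.72)/2 × 1.5 = 58.605
  [8.5→9]: (36.72+35.19)/2 × 0.5 = 17.9775
  [9→10]: (35.19+32.22)/2 × 1 = 33.705
  Sum = 372.7125 mcg/mL·h
Tail: C_last/k_e = 32.22/0.094 = 342.766
AUC_0→∞ (oral capsule) = 372.7125 + 342.766 = 715.4785 mcg/mL·h
F = (AUC_ev/D_ev)/(AUC_iv/D_iv) = (715.4785/100)/(701/50) = 7.154785/14.02 = 0.5103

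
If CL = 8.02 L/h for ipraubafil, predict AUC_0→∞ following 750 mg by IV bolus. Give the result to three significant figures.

AUC = 93.5 mg/L·h

AUC_0→∞ = Dose_iv / CL
        = 750 / 8.02 = 93.5162 mg/L·h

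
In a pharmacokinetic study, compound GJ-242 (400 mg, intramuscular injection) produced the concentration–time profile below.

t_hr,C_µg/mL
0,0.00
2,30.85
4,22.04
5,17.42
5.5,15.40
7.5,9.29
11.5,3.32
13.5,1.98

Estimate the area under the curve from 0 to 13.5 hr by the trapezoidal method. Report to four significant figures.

Trapezoidal AUC_0→13.5:
  [0→2]: (0.00+30.85)/2 × 2 = 30.85
  [2→4]: (30.85+22.04)/2 × 2 = 52.89
  [4→5]: (22.04+17.42)/2 × 1 = 19.73
  [5→5.5]: (17.42+15.40)/2 × 0.5 = 8.205
  [5.5→7.5]: (15.40+9.29)/2 × 2 = 24.69
  [7.5→11.5]: (9.29+3.32)/2 × 4 = 25.22
  [11.5→13.5]: (3.32+1.98)/2 × 2 = 5.3
  Sum = 166.885 µg/mL·hr

AUC = 166.9 µg/mL·hr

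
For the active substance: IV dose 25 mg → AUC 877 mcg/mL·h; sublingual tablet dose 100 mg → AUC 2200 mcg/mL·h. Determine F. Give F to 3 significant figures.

F = 0.627

F = (AUC_ev / D_ev) / (AUC_iv / D_iv)
  = (2200/100) / (877/25)
  = 22 / 35.08 = 0.6271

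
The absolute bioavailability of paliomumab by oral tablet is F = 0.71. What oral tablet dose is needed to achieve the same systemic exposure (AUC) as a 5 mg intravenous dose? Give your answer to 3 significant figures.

For equal systemic exposure: F × D_ev = D_iv
D_ev = D_iv / F = 5 / 0.71 = 7.04225 mg

D_oral = 7.04 mg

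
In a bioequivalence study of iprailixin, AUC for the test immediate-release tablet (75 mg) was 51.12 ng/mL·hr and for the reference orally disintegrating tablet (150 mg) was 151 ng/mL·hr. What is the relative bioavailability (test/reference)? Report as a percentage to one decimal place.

F_rel = 67.7%

F_rel = (AUC_test/D_test) / (AUC_ref/D_ref)
      = (51.12/75) / (151/150)
      = 0.6816 / 1.00667 = 0.6771 = 67.71%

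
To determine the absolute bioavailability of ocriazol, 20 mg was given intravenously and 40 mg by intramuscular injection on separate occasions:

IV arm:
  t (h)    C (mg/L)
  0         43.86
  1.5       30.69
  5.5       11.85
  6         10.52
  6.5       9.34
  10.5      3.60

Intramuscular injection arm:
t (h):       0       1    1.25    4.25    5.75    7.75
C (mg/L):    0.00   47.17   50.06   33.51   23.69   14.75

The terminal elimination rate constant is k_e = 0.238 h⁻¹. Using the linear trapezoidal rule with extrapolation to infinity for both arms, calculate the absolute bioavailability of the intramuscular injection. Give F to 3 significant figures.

Trapezoidal AUC_0→10.5 (IV):
  [0→1.5]: (43.86+30.69)/2 × 1.5 = 55.9125
  [1.5→5.5]: (30.69+11.85)/2 × 4 = 85.08
  [5.5→6]: (11.85+10.52)/2 × 0.5 = 5.5925
  [6→6.5]: (10.52+9.34)/2 × 0.5 = 4.965
  [6.5→10.5]: (9.34+3.60)/2 × 4 = 25.88
  Sum = 177.43 mg/L·h
IV tail: 3.60/0.238 = 15.126; AUC_iv,0→∞ = 177.43 + 15.126 = 192.556 mg/L·h
Trapezoidal AUC_0→7.75 (intramuscular injection):
  [0→1]: (0.00+47.17)/2 × 1 = 23.585
  [1→1.25]: (47.17+50.06)/2 × 0.25 = 12.15375
  [1.25→4.25]: (50.06+33.51)/2 × 3 = 125.355
  [4.25→5.75]: (33.51+23.69)/2 × 1.5 = 42.9
  [5.75→7.75]: (23.69+14.75)/2 × 2 = 38.44
  Sum = 242.43375 mg/L·h
intramuscular injection tail: 14.75/0.238 = 61.975; AUC_ev,0→∞ = 242.43375 + 61.975 = 304.40875 mg/L·h
F = (AUC_ev/D_ev)/(AUC_iv/D_iv) = (304.40875/40)/(192.556/20) = 7.61022/9.6278 = 0.7904

F = 0.790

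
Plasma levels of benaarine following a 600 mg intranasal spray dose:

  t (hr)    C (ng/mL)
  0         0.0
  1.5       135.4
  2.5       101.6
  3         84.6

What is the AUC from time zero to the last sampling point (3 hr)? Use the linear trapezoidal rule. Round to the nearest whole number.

Trapezoidal AUC_0→3:
  [0→1.5]: (0.0+135.4)/2 × 1.5 = 101.55
  [1.5→2.5]: (135.4+101.6)/2 × 1 = 118.5
  [2.5→3]: (101.6+84.6)/2 × 0.5 = 46.55
  Sum = 266.6 ng/mL·hr

AUC = 267 ng/mL·hr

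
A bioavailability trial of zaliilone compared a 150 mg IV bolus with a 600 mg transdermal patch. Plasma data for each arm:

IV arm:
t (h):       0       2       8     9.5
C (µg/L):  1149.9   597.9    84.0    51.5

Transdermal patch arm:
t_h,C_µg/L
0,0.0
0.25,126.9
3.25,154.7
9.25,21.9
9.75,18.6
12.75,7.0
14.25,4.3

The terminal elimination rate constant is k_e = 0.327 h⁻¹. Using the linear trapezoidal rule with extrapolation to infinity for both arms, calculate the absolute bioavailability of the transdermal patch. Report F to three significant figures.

Trapezoidal AUC_0→9.5 (IV):
  [0→2]: (1149.9+597.9)/2 × 2 = 1747.8
  [2→8]: (597.9+84.0)/2 × 6 = 2045.7
  [8→9.5]: (84.0+51.5)/2 × 1.5 = 101.625
  Sum = 3895.125 µg/L·h
IV tail: 51.5/0.327 = 157.492; AUC_iv,0→∞ = 3895.125 + 157.492 = 4052.617 µg/L·h
Trapezoidal AUC_0→14.25 (transdermal patch):
  [0→0.25]: (0.0+126.9)/2 × 0.25 = 15.8625
  [0.25→3.25]: (126.9+154.7)/2 × 3 = 422.4
  [3.25→9.25]: (154.7+21.9)/2 × 6 = 529.8
  [9.25→9.75]: (21.9+18.6)/2 × 0.5 = 10.125
  [9.75→12.75]: (18.6+7.0)/2 × 3 = 38.4
  [12.75→14.25]: (7.0+4.3)/2 × 1.5 = 8.475
  Sum = 1025.0625 µg/L·h
transdermal patch tail: 4.3/0.327 = 13.150; AUC_ev,0→∞ = 1025.0625 + 13.150 = 1038.2125 µg/L·h
F = (AUC_ev/D_ev)/(AUC_iv/D_iv) = (1038.2125/600)/(4052.617/150) = 1.73035/27.0174 = 0.0640

F = 0.0640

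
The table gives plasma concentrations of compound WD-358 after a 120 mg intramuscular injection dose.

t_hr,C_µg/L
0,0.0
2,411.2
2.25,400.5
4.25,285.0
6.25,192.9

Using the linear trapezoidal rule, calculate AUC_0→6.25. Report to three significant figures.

AUC = 1680 µg/L·hr

Trapezoidal AUC_0→6.25:
  [0→2]: (0.0+411.2)/2 × 2 = 411.2
  [2→2.25]: (411.2+400.5)/2 × 0.25 = 101.4625
  [2.25→4.25]: (400.5+285.0)/2 × 2 = 685.5
  [4.25→6.25]: (285.0+192.9)/2 × 2 = 477.9
  Sum = 1676.0625 µg/L·hr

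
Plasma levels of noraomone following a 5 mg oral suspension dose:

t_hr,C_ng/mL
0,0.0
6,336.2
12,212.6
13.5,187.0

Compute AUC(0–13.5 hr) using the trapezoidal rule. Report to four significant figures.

Trapezoidal AUC_0→13.5:
  [0→6]: (0.0+336.2)/2 × 6 = 1008.6
  [6→12]: (336.2+212.6)/2 × 6 = 1646.4
  [12→13.5]: (212.6+187.0)/2 × 1.5 = 299.7
  Sum = 2954.7 ng/mL·hr

AUC = 2955 ng/mL·hr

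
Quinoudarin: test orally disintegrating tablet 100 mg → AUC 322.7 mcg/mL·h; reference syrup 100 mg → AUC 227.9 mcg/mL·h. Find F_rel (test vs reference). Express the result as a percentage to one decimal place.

F_rel = (AUC_test/D_test) / (AUC_ref/D_ref)
      = (322.7/100) / (227.9/100)
      = 3.227 / 2.279 = 1.4160 = 141.60%

F_rel = 141.6%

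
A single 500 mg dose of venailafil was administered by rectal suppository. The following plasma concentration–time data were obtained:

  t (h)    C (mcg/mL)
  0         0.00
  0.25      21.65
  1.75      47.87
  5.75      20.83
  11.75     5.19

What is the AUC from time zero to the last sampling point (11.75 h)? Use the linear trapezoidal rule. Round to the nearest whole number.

Trapezoidal AUC_0→11.75:
  [0→0.25]: (0.00+21.65)/2 × 0.25 = 2.70625
  [0.25→1.75]: (21.65+47.87)/2 × 1.5 = 52.14
  [1.75→5.75]: (47.87+20.83)/2 × 4 = 137.4
  [5.75→11.75]: (20.83+5.19)/2 × 6 = 78.06
  Sum = 270.30625 mcg/mL·h

AUC = 270 mcg/mL·h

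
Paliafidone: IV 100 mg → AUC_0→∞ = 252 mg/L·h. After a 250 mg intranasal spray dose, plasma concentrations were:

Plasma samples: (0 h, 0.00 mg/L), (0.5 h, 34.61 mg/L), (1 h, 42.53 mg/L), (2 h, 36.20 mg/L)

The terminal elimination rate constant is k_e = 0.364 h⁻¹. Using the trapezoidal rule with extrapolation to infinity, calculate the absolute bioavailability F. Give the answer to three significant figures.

F = 0.265

Trapezoidal AUC_0→2 (intranasal spray):
  [0→0.5]: (0.00+34.61)/2 × 0.5 = 8.6525
  [0.5→1]: (34.61+42.53)/2 × 0.5 = 19.285
  [1→2]: (42.53+36.20)/2 × 1 = 39.365
  Sum = 67.3025 mg/L·h
Tail: C_last/k_e = 36.20/0.364 = 99.451
AUC_0→∞ (intranasal spray) = 67.3025 + 99.451 = 166.7535 mg/L·h
F = (AUC_ev/D_ev)/(AUC_iv/D_iv) = (166.7535/250)/(252/100) = 0.667014/2.52 = 0.2647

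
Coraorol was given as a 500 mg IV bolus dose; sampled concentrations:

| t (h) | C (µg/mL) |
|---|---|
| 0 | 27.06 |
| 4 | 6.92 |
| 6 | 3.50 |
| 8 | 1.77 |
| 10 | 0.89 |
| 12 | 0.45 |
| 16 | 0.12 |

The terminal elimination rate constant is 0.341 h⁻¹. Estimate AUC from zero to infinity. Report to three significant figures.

AUC = 89.1 µg/mL·h

Trapezoidal AUC_0→16:
  [0→4]: (27.06+6.92)/2 × 4 = 67.96
  [4→6]: (6.92+3.50)/2 × 2 = 10.42
  [6→8]: (3.50+1.77)/2 × 2 = 5.27
  [8→10]: (1.77+0.89)/2 × 2 = 2.66
  [10→12]: (0.89+0.45)/2 × 2 = 1.34
  [12→16]: (0.45+0.12)/2 × 4 = 1.14
  Sum = 88.79 µg/mL·h
Extrapolated tail: C_last / k_e = 0.12 / 0.341 = 0.352
AUC_0→∞ = 88.79 + 0.352 = 89.142 µg/mL·h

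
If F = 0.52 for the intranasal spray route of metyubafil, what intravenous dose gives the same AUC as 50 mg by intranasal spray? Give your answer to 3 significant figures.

Systemic exposure from an extravascular dose = F × D_ev, so the equivalent IV dose is F × D_ev.
D_iv = F × D_ev = 0.52 × 50 = 26 mg

D_iv = 26.0 mg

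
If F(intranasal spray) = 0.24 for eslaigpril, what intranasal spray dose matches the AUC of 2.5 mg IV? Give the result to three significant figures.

D_intranasal = 10.4 mg

For equal systemic exposure: F × D_ev = D_iv
D_ev = D_iv / F = 2.5 / 0.24 = 10.4167 mg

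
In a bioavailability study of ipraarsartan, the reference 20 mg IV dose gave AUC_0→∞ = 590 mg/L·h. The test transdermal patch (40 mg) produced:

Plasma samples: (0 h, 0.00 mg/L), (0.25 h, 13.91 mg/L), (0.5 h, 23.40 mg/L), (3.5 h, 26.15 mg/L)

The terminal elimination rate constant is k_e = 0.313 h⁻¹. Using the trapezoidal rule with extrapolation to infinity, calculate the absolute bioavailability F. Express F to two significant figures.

Trapezoidal AUC_0→3.5 (transdermal patch):
  [0→0.25]: (0.00+13.91)/2 × 0.25 = 1.73875
  [0.25→0.5]: (13.91+23.40)/2 × 0.25 = 4.66375
  [0.5→3.5]: (23.40+26.15)/2 × 3 = 74.325
  Sum = 80.7275 mg/L·h
Tail: C_last/k_e = 26.15/0.313 = 83.546
AUC_0→∞ (transdermal patch) = 80.7275 + 83.546 = 164.2735 mg/L·h
F = (AUC_ev/D_ev)/(AUC_iv/D_iv) = (164.2735/40)/(590/20) = 4.1068375/29.5 = 0.1392

F = 0.14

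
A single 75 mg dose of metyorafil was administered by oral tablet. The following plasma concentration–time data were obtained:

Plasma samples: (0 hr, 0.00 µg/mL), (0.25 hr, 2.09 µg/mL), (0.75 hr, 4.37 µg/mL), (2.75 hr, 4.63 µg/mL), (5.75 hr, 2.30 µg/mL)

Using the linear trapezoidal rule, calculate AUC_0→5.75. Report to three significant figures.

Trapezoidal AUC_0→5.75:
  [0→0.25]: (0.00+2.09)/2 × 0.25 = 0.26125
  [0.25→0.75]: (2.09+4.37)/2 × 0.5 = 1.615
  [0.75→2.75]: (4.37+4.63)/2 × 2 = 9.0
  [2.75→5.75]: (4.63+2.30)/2 × 3 = 10.395
  Sum = 21.27125 µg/mL·hr

AUC = 21.3 µg/mL·hr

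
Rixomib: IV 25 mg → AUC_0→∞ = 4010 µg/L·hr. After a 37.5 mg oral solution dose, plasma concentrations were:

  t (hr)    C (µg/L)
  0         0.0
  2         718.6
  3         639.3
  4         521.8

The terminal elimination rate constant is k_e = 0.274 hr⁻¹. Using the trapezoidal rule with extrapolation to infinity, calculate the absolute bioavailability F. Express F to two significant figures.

Trapezoidal AUC_0→4 (oral solution):
  [0→2]: (0.0+718.6)/2 × 2 = 718.6
  [2→3]: (718.6+639.3)/2 × 1 = 678.95
  [3→4]: (639.3+521.8)/2 × 1 = 580.55
  Sum = 1978.1 µg/L·hr
Tail: C_last/k_e = 521.8/0.274 = 1904.380
AUC_0→∞ (oral solution) = 1978.1 + 1904.380 = 3882.48 µg/L·hr
F = (AUC_ev/D_ev)/(AUC_iv/D_iv) = (3882.48/37.5)/(4010/25) = 103.5328/160.4 = 0.6455

F = 0.65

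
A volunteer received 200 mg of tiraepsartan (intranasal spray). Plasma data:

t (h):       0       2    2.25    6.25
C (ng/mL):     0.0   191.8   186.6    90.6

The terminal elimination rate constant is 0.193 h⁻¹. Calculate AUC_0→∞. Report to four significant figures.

Trapezoidal AUC_0→6.25:
  [0→2]: (0.0+191.8)/2 × 2 = 191.8
  [2→2.25]: (191.8+186.6)/2 × 0.25 = 47.3
  [2.25→6.25]: (186.6+90.6)/2 × 4 = 554.4
  Sum = 793.5 ng/mL·h
Extrapolated tail: C_last / k_e = 90.6 / 0.193 = 469.430
AUC_0→∞ = 793.5 + 469.430 = 1262.93 ng/mL·h

AUC = 1263 ng/mL·h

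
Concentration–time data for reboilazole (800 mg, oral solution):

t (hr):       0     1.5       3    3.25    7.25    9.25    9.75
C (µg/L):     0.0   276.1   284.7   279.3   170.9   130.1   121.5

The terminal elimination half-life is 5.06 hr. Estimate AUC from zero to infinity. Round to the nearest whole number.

AUC = 2849 µg/L·hr

Trapezoidal AUC_0→9.75:
  [0→1.5]: (0.0+276.1)/2 × 1.5 = 207.075
  [1.5→3]: (276.1+284.7)/2 × 1.5 = 420.6
  [3→3.25]: (284.7+279.3)/2 × 0.25 = 70.5
  [3.25→7.25]: (279.3+170.9)/2 × 4 = 900.4
  [7.25→9.25]: (170.9+130.1)/2 × 2 = 301.0
  [9.25→9.75]: (130.1+121.5)/2 × 0.5 = 62.9
  Sum = 1962.475 µg/L·hr
k_e = ln2 / t½ = 0.693147 / 5.06 = 0.1370 hr^-1
Extrapolated tail: C_last / k_e = 121.5 / 0.137 = 886.861
AUC_0→∞ = 1962.475 + 886.861 = 2849.336 µg/L·hr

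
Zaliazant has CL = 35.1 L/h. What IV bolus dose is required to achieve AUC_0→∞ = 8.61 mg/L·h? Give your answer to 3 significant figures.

Dose_iv = CL × AUC_0→∞
     = 35.1 × 8.61 = 302.211 mg

Dose = 302 mg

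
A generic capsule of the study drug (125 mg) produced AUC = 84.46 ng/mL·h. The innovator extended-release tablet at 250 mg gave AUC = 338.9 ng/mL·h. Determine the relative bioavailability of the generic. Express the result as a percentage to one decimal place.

F_rel = 49.8%

F_rel = (AUC_test/D_test) / (AUC_ref/D_ref)
      = (84.46/125) / (338.9/250)
      = 0.67568 / 1.3556 = 0.4984 = 49.84%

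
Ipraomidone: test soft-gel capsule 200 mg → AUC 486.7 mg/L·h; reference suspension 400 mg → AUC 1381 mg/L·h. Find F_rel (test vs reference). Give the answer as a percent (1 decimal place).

F_rel = (AUC_test/D_test) / (AUC_ref/D_ref)
      = (486.7/200) / (1381/400)
      = 2.4335 / 3.4525 = 0.7049 = 70.49%

F_rel = 70.5%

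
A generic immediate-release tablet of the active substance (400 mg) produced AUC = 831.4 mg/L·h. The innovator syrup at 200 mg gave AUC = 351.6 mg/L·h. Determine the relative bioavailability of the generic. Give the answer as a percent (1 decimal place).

F_rel = 118.2%

F_rel = (AUC_test/D_test) / (AUC_ref/D_ref)
      = (831.4/400) / (351.6/200)
      = 2.0785 / 1.758 = 1.1823 = 118.23%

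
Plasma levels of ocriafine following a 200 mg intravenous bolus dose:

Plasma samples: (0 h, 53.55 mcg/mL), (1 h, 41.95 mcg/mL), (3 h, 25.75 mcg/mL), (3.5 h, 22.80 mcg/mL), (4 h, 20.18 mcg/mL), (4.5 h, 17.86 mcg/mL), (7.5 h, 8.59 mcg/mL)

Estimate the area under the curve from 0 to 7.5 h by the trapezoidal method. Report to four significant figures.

Trapezoidal AUC_0→7.5:
  [0→1]: (53.55+41.95)/2 × 1 = 47.75
  [1→3]: (41.95+25.75)/2 × 2 = 67.7
  [3→3.5]: (25.75+22.80)/2 × 0.5 = 12.1375
  [3.5→4]: (22.80+20.18)/2 × 0.5 = 10.745
  [4→4.5]: (20.18+17.86)/2 × 0.5 = 9.51
  [4.5→7.5]: (17.86+8.59)/2 × 3 = 39.675
  Sum = 187.5175 mcg/mL·h

AUC = 187.5 mcg/mL·h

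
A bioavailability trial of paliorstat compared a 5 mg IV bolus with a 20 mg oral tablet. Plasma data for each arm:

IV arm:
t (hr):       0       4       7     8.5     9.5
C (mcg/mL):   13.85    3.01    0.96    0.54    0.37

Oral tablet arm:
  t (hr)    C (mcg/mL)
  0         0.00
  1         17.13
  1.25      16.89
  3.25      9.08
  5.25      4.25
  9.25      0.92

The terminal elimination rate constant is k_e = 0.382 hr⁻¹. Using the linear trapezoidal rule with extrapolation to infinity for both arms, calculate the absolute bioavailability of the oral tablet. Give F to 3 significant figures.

Trapezoidal AUC_0→9.5 (IV):
  [0→4]: (13.85+3.01)/2 × 4 = 33.72
  [4→7]: (3.01+0.96)/2 × 3 = 5.955
  [7→8.5]: (0.96+0.54)/2 × 1.5 = 1.125
  [8.5→9.5]: (0.54+0.37)/2 × 1 = 0.455
  Sum = 41.255 mcg/mL·hr
IV tail: 0.37/0.382 = 0.969; AUC_iv,0→∞ = 41.255 + 0.969 = 42.224 mcg/mL·hr
Trapezoidal AUC_0→9.25 (oral tablet):
  [0→1]: (0.00+17.13)/2 × 1 = 8.565
  [1→1.25]: (17.13+16.89)/2 × 0.25 = 4.2525
  [1.25→3.25]: (16.89+9.08)/2 × 2 = 25.97
  [3.25→5.25]: (9.08+4.25)/2 × 2 = 13.33
  [5.25→9.25]: (4.25+0.92)/2 × 4 = 10.34
  Sum = 62.4575 mcg/mL·hr
oral tablet tail: 0.92/0.382 = 2.408; AUC_ev,0→∞ = 62.4575 + 2.408 = 64.8655 mcg/mL·hr
F = (AUC_ev/D_ev)/(AUC_iv/D_iv) = (64.8655/20)/(42.224/5) = 3.243275/8.4448 = 0.3841

F = 0.384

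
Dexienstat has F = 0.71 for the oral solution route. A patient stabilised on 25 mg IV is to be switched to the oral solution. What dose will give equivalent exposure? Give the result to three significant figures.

D_oral = 35.2 mg

For equal systemic exposure: F × D_ev = D_iv
D_ev = D_iv / F = 25 / 0.71 = 35.2113 mg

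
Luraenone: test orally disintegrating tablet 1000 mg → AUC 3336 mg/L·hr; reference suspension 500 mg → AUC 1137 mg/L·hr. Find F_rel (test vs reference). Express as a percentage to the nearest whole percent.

F_rel = (AUC_test/D_test) / (AUC_ref/D_ref)
      = (3336/1000) / (1137/500)
      = 3.336 / 2.274 = 1.4670 = 146.70%

F_rel = 147%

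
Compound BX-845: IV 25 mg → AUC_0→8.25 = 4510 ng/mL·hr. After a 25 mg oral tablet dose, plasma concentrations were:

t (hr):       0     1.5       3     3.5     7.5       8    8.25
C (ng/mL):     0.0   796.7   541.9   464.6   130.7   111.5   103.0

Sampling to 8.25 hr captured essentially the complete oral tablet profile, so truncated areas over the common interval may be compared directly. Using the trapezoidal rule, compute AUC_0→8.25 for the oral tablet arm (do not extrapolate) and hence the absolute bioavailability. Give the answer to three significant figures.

F = 0.694

Trapezoidal AUC_0→8.25 (oral tablet):
  [0→1.5]: (0.0+796.7)/2 × 1.5 = 597.525
  [1.5→3]: (796.7+541.9)/2 × 1.5 = 1003.95
  [3→3.5]: (541.9+464.6)/2 × 0.5 = 251.625
  [3.5→7.5]: (464.6+130.7)/2 × 4 = 1190.6
  [7.5→8]: (130.7+111.5)/2 × 0.5 = 60.55
  [8→8.25]: (111.5+103.0)/2 × 0.25 = 26.8125
  Sum = 3131.0625 ng/mL·hr
F = (AUC_ev/D_ev)/(AUC_iv/D_iv) = (3131.0625/25)/(4510/25) = 125.2425/180.4 = 0.6942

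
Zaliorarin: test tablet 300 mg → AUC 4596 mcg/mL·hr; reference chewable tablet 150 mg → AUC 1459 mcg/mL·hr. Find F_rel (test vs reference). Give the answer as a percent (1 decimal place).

F_rel = (AUC_test/D_test) / (AUC_ref/D_ref)
      = (4596/300) / (1459/150)
      = 15.32 / 9.72667 = 1.5751 = 157.51%

F_rel = 157.5%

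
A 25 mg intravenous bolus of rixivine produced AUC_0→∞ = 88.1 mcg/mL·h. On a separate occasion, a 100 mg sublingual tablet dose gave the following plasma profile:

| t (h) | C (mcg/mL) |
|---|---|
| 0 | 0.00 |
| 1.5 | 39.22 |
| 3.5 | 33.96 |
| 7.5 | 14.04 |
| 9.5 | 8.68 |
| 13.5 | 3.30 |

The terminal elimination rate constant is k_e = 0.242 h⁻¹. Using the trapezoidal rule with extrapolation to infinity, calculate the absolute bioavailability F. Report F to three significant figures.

F = 0.735

Trapezoidal AUC_0→13.5 (sublingual tablet):
  [0→1.5]: (0.00+39.22)/2 × 1.5 = 29.415
  [1.5→3.5]: (39.22+33.96)/2 × 2 = 73.18
  [3.5→7.5]: (33.96+14.04)/2 × 4 = 96.0
  [7.5→9.5]: (14.04+8.68)/2 × 2 = 22.72
  [9.5→13.5]: (8.68+3.30)/2 × 4 = 23.96
  Sum = 245.275 mcg/mL·h
Tail: C_last/k_e = 3.30/0.242 = 13.636
AUC_0→∞ (sublingual tablet) = 245.275 + 13.636 = 258.911 mcg/mL·h
F = (AUC_ev/D_ev)/(AUC_iv/D_iv) = (258.911/100)/(88.1/25) = 2.58911/3.524 = 0.7347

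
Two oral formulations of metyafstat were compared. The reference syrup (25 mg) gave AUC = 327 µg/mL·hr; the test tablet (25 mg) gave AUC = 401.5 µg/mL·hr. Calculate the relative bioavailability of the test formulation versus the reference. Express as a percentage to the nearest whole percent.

F_rel = (AUC_test/D_test) / (AUC_ref/D_ref)
      = (401.5/25) / (327/25)
      = 16.06 / 13.08 = 1.2278 = 122.78%

F_rel = 123%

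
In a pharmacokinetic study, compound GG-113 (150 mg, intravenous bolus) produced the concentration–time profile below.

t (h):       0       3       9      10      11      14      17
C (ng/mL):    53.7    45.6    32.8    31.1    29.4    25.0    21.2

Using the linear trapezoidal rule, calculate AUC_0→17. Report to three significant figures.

Trapezoidal AUC_0→17:
  [0→3]: (53.7+45.6)/2 × 3 = 148.95
  [3→9]: (45.6+32.8)/2 × 6 = 235.2
  [9→10]: (32.8+31.1)/2 × 1 = 31.95
  [10→11]: (31.1+29.4)/2 × 1 = 30.25
  [11→14]: (29.4+25.0)/2 × 3 = 81.6
  [14→17]: (25.0+21.2)/2 × 3 = 69.3
  Sum = 597.25 ng/mL·h

AUC = 597 ng/mL·h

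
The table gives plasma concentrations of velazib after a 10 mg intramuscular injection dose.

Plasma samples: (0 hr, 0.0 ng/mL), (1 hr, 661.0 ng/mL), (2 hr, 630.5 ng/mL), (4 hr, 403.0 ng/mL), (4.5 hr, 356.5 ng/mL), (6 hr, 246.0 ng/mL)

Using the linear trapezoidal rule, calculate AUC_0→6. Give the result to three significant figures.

AUC = 2650 ng/mL·hr

Trapezoidal AUC_0→6:
  [0→1]: (0.0+661.0)/2 × 1 = 330.5
  [1→2]: (661.0+630.5)/2 × 1 = 645.75
  [2→4]: (630.5+403.0)/2 × 2 = 1033.5
  [4→4.5]: (403.0+356.5)/2 × 0.5 = 189.875
  [4.5→6]: (356.5+246.0)/2 × 1.5 = 451.875
  Sum = 2651.5 ng/mL·hr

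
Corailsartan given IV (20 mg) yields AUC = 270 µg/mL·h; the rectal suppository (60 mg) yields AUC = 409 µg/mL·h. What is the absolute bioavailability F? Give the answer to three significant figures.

F = (AUC_ev / D_ev) / (AUC_iv / D_iv)
  = (409/60) / (270/20)
  = 6.81667 / 13.5 = 0.5049

F = 0.505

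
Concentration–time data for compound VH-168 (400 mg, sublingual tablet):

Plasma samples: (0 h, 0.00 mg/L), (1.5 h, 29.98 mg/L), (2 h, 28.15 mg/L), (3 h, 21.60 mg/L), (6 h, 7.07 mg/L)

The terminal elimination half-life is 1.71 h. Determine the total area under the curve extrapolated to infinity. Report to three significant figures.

Trapezoidal AUC_0→6:
  [0→1.5]: (0.00+29.98)/2 × 1.5 = 22.485
  [1.5→2]: (29.98+28.15)/2 × 0.5 = 14.5325
  [2→3]: (28.15+21.60)/2 × 1 = 24.875
  [3→6]: (21.60+7.07)/2 × 3 = 43.005
  Sum = 104.8975 mg/L·h
k_e = ln2 / t½ = 0.693147 / 1.71 = 0.4053 h^-1
Extrapolated tail: C_last / k_e = 7.07 / 0.4053 = 17.444
AUC_0→∞ = 104.8975 + 17.444 = 122.3415 mg/L·h

AUC = 122 mg/L·h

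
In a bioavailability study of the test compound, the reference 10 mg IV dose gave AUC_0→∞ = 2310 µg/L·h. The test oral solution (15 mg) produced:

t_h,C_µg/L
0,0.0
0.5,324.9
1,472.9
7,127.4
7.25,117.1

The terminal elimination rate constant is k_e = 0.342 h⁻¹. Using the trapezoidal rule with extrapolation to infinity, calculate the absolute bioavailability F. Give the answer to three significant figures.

F = 0.708

Trapezoidal AUC_0→7.25 (oral solution):
  [0→0.5]: (0.0+324.9)/2 × 0.5 = 81.225
  [0.5→1]: (324.9+472.9)/2 × 0.5 = 199.45
  [1→7]: (472.9+127.4)/2 × 6 = 1800.9
  [7→7.25]: (127.4+117.1)/2 × 0.25 = 30.5625
  Sum = 2112.1375 µg/L·h
Tail: C_last/k_e = 117.1/0.342 = 342.398
AUC_0→∞ (oral solution) = 2112.1375 + 342.398 = 2454.5355 µg/L·h
F = (AUC_ev/D_ev)/(AUC_iv/D_iv) = (2454.5355/15)/(2310/10) = 163.6357/231 = 0.7084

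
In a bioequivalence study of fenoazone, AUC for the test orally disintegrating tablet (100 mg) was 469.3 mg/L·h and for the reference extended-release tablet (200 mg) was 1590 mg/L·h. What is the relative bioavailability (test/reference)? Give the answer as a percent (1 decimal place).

F_rel = 59.0%

F_rel = (AUC_test/D_test) / (AUC_ref/D_ref)
      = (469.3/100) / (1590/200)
      = 4.693 / 7.95 = 0.5903 = 59.03%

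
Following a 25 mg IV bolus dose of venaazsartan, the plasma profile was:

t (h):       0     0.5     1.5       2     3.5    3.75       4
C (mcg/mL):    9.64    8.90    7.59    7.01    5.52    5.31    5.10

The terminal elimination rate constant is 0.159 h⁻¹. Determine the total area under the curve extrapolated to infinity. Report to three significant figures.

AUC = 60.7 mcg/mL·h

Trapezoidal AUC_0→4:
  [0→0.5]: (9.64+8.90)/2 × 0.5 = 4.635
  [0.5→1.5]: (8.90+7.59)/2 × 1 = 8.245
  [1.5→2]: (7.59+7.01)/2 × 0.5 = 3.65
  [2→3.5]: (7.01+5.52)/2 × 1.5 = 9.3975
  [3.5→3.75]: (5.52+5.31)/2 × 0.25 = 1.35375
  [3.75→4]: (5.31+5.10)/2 × 0.25 = 1.30125
  Sum = 28.5825 mcg/mL·h
Extrapolated tail: C_last / k_e = 5.10 / 0.159 = 32.075
AUC_0→∞ = 28.5825 + 32.075 = 60.6575 mcg/mL·h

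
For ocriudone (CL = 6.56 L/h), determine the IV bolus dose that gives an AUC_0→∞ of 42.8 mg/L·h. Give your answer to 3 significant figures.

Dose = 281 mg

Dose_iv = CL × AUC_0→∞
     = 6.56 × 42.8 = 280.768 mg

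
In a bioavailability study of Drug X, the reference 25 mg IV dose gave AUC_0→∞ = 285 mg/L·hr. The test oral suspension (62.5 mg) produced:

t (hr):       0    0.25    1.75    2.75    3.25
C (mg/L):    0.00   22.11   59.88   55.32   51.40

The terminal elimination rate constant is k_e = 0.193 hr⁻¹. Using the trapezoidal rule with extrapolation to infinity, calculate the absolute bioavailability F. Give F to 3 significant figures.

F = 0.582

Trapezoidal AUC_0→3.25 (oral suspension):
  [0→0.25]: (0.00+22.11)/2 × 0.25 = 2.76375
  [0.25→1.75]: (22.11+59.88)/2 × 1.5 = 61.4925
  [1.75→2.75]: (59.88+55.32)/2 × 1 = 57.6
  [2.75→3.25]: (55.32+51.40)/2 × 0.5 = 26.68
  Sum = 148.53625 mg/L·hr
Tail: C_last/k_e = 51.40/0.193 = 266.321
AUC_0→∞ (oral suspension) = 148.53625 + 266.321 = 414.85725 mg/L·hr
F = (AUC_ev/D_ev)/(AUC_iv/D_iv) = (414.85725/62.5)/(285/25) = 6.637716/11.4 = 0.5823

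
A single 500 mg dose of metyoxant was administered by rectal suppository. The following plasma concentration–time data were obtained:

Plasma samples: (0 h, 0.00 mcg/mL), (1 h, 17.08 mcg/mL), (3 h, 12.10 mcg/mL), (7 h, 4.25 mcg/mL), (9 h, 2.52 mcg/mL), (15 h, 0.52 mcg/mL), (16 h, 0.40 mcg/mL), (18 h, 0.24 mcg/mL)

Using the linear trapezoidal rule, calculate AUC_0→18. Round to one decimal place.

AUC = 87.4 mcg/mL·h

Trapezoidal AUC_0→18:
  [0→1]: (0.00+17.08)/2 × 1 = 8.54
  [1→3]: (17.08+12.10)/2 × 2 = 29.18
  [3→7]: (12.10+4.25)/2 × 4 = 32.7
  [7→9]: (4.25+2.52)/2 × 2 = 6.77
  [9→15]: (2.52+0.52)/2 × 6 = 9.12
  [15→16]: (0.52+0.40)/2 × 1 = 0.46
  [16→18]: (0.40+0.24)/2 × 2 = 0.64
  Sum = 87.41 mcg/mL·h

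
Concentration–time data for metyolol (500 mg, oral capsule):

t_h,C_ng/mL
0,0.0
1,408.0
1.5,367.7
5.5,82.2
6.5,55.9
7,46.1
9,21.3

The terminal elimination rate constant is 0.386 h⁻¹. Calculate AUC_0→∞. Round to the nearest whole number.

Trapezoidal AUC_0→9:
  [0→1]: (0.0+408.0)/2 × 1 = 204.0
  [1→1.5]: (408.0+367.7)/2 × 0.5 = 193.925
  [1.5→5.5]: (367.7+82.2)/2 × 4 = 899.8
  [5.5→6.5]: (82.2+55.9)/2 × 1 = 69.05
  [6.5→7]: (55.9+46.1)/2 × 0.5 = 25.5
  [7→9]: (46.1+21.3)/2 × 2 = 67.4
  Sum = 1459.675 ng/mL·h
Extrapolated tail: C_last / k_e = 21.3 / 0.386 = 55.181
AUC_0→∞ = 1459.675 + 55.181 = 1514.856 ng/mL·h

AUC = 1515 ng/mL·h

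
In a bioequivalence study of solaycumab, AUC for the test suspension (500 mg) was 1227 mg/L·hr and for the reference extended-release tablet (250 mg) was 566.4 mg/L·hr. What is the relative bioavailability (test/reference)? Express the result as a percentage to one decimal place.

F_rel = (AUC_test/D_test) / (AUC_ref/D_ref)
      = (1227/500) / (566.4/250)
      = 2.454 / 2.2656 = 1.0832 = 108.32%

F_rel = 108.3%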